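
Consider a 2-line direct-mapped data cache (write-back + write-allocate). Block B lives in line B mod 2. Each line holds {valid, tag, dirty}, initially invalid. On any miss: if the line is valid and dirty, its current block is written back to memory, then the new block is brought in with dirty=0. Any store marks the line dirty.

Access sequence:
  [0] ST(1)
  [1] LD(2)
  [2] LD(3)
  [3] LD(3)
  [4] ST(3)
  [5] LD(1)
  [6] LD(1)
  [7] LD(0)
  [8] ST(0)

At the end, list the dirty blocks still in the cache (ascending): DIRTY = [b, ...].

DIRTY = [0]

0: W B1 → L1 miss [D]
1: R B2 → L0 miss [-]
2: R B3 → L1 miss wb→B1 [-]
3: R B3 → L1 hit [-]
4: W B3 → L1 hit [D]
5: R B1 → L1 miss wb→B3 [-]
6: R B1 → L1 hit [-]
7: R B0 → L0 miss [-]
8: W B0 → L0 hit [D]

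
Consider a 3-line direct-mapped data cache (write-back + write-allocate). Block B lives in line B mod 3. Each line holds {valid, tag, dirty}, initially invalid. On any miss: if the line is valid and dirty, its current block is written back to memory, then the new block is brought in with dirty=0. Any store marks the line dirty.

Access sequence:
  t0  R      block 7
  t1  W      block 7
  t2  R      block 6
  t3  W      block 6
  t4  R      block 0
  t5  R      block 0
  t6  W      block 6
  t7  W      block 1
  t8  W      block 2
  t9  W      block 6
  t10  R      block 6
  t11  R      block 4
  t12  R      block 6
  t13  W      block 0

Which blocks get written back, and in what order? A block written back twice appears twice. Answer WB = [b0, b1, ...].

WB = [6, 7, 1, 6]

  0 | R B7 → L1 miss [-]
  1 | W B7 → L1 hit [D]
  2 | R B6 → L0 miss [-]
  3 | W B6 → L0 hit [D]
  4 | R B0 → L0 miss wb→B6 [-]
  5 | R B0 → L0 hit [-]
  6 | W B6 → L0 miss [D]
  7 | W B1 → L1 miss wb→B7 [D]
  8 | W B2 → L2 miss [D]
  9 | W B6 → L0 hit [D]
  10 | R B6 → L0 hit [D]
  11 | R B4 → L1 miss wb→B1 [-]
  12 | R B6 → L0 hit [D]
  13 | W B0 → L0 miss wb→B6 [D]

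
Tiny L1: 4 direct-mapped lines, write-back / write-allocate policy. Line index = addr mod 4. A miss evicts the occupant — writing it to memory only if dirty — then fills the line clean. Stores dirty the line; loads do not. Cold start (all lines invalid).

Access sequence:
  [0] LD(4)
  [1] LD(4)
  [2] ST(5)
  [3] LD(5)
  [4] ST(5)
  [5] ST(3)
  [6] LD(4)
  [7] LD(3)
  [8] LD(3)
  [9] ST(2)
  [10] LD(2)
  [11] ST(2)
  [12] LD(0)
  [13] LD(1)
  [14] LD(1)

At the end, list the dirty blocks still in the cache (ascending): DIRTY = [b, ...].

DIRTY = [2, 3]

0: R B4 → L0 miss [-]
1: R B4 → L0 hit [-]
2: W B5 → L1 miss [D]
3: R B5 → L1 hit [D]
4: W B5 → L1 hit [D]
5: W B3 → L3 miss [D]
6: R B4 → L0 hit [-]
7: R B3 → L3 hit [D]
8: R B3 → L3 hit [D]
9: W B2 → L2 miss [D]
10: R B2 → L2 hit [D]
11: W B2 → L2 hit [D]
12: R B0 → L0 miss [-]
13: R B1 → L1 miss wb→B5 [-]
14: R B1 → L1 hit [-]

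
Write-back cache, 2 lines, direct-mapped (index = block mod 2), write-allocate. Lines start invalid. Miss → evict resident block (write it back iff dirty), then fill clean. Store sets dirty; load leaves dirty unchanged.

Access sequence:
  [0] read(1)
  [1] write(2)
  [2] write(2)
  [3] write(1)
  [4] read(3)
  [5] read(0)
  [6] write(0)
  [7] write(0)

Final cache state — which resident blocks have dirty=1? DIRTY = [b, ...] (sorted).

DIRTY = [0]

0: R B1 -> L1 miss  d=-]
1: W B2 -> L0 miss  d=D]
2: W B2 -> L0 hit  d=D]
3: W B1 -> L1 hit  d=D]
4: R B3 -> L1 miss wb->B1  d=-]
5: R B0 -> L0 miss wb->B2  d=-]
6: W B0 -> L0 hit  d=D]
7: W B0 -> L0 hit  d=D]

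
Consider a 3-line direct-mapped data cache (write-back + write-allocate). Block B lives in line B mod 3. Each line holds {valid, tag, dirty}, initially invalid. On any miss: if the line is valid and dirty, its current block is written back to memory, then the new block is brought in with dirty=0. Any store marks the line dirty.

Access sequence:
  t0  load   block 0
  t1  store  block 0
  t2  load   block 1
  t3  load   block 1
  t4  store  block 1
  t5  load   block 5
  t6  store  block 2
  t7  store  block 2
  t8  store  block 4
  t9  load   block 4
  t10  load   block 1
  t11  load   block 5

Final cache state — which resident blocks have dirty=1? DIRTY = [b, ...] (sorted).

DIRTY = [0]

  0 | R B0 → L0 miss [-]
  1 | W B0 → L0 hit [D]
  2 | R B1 → L1 miss [-]
  3 | R B1 → L1 hit [-]
  4 | W B1 → L1 hit [D]
  5 | R B5 → L2 miss [-]
  6 | W B2 → L2 miss [D]
  7 | W B2 → L2 hit [D]
  8 | W B4 → L1 miss wb→B1 [D]
  9 | R B4 → L1 hit [D]
  10 | R B1 → L1 miss wb→B4 [-]
  11 | R B5 → L2 miss wb→B2 [-]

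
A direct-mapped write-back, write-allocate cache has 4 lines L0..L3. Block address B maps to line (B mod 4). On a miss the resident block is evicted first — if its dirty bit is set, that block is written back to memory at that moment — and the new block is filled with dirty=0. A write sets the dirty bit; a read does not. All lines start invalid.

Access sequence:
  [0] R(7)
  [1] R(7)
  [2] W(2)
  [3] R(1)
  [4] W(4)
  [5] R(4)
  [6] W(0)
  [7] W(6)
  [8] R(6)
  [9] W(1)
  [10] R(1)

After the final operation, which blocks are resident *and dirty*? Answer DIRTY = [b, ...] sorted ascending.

DIRTY = [0, 1, 6]

0: R B7 -> L3 miss  d=-]
1: R B7 -> L3 hit  d=-]
2: W B2 -> L2 miss  d=D]
3: R B1 -> L1 miss  d=-]
4: W B4 -> L0 miss  d=D]
5: R B4 -> L0 hit  d=D]
6: W B0 -> L0 miss wb->B4  d=D]
7: W B6 -> L2 miss wb->B2  d=D]
8: R B6 -> L2 hit  d=D]
9: W B1 -> L1 hit  d=D]
10: R B1 -> L1 hit  d=D]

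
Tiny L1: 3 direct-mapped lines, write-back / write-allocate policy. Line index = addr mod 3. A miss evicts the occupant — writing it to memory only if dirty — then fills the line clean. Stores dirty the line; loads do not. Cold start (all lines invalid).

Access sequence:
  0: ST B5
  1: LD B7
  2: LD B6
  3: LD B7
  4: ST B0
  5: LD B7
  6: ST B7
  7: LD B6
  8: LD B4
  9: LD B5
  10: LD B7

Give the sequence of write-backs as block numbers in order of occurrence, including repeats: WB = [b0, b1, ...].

0: W B5 -> L2 miss  d=D]
1: R B7 -> L1 miss  d=-]
2: R B6 -> L0 miss  d=-]
3: R B7 -> L1 hit  d=-]
4: W B0 -> L0 miss  d=D]
5: R B7 -> L1 hit  d=-]
6: W B7 -> L1 hit  d=D]
7: R B6 -> L0 miss wb->B0  d=-]
8: R B4 -> L1 miss wb->B7  d=-]
9: R B5 -> L2 hit  d=D]
10: R B7 -> L1 miss  d=-]

WB = [0, 7]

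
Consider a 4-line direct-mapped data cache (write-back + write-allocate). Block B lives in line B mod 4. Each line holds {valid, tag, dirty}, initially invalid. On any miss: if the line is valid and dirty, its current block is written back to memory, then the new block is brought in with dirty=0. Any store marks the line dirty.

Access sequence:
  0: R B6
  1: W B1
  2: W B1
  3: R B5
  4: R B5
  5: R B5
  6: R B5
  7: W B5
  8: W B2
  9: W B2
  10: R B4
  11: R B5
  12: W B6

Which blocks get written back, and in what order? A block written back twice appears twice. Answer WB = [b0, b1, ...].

0: R B6 → L2 miss [-]
1: W B1 → L1 miss [D]
2: W B1 → L1 hit [D]
3: R B5 → L1 miss wb→B1 [-]
4: R B5 → L1 hit [-]
5: R B5 → L1 hit [-]
6: R B5 → L1 hit [-]
7: W B5 → L1 hit [D]
8: W B2 → L2 miss [D]
9: W B2 → L2 hit [D]
10: R B4 → L0 miss [-]
11: R B5 → L1 hit [D]
12: W B6 → L2 miss wb→B2 [D]

WB = [1, 2]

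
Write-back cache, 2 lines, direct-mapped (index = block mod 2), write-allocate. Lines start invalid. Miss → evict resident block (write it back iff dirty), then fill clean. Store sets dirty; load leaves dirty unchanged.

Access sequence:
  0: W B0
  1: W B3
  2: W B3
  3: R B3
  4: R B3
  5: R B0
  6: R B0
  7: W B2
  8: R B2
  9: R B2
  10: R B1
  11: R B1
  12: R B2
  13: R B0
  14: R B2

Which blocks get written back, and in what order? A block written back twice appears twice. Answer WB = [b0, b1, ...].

0: W B0 -> L0 miss  d=D]
1: W B3 -> L1 miss  d=D]
2: W B3 -> L1 hit  d=D]
3: R B3 -> L1 hit  d=D]
4: R B3 -> L1 hit  d=D]
5: R B0 -> L0 hit  d=D]
6: R B0 -> L0 hit  d=D]
7: W B2 -> L0 miss wb->B0  d=D]
8: R B2 -> L0 hit  d=D]
9: R B2 -> L0 hit  d=D]
10: R B1 -> L1 miss wb->B3  d=-]
11: R B1 -> L1 hit  d=-]
12: R B2 -> L0 hit  d=D]
13: R B0 -> L0 miss wb->B2  d=-]
14: R B2 -> L0 miss  d=-]

WB = [0, 3, 2]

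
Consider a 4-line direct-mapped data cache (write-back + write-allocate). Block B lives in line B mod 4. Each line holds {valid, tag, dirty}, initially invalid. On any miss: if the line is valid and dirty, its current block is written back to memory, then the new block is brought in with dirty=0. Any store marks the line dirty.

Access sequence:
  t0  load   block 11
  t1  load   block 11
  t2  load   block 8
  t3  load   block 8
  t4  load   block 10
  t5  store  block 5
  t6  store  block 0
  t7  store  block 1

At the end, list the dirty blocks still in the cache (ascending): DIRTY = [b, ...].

0: R B11 → L3 miss [-]
1: R B11 → L3 hit [-]
2: R B8 → L0 miss [-]
3: R B8 → L0 hit [-]
4: R B10 → L2 miss [-]
5: W B5 → L1 miss [D]
6: W B0 → L0 miss [D]
7: W B1 → L1 miss wb→B5 [D]

DIRTY = [0, 1]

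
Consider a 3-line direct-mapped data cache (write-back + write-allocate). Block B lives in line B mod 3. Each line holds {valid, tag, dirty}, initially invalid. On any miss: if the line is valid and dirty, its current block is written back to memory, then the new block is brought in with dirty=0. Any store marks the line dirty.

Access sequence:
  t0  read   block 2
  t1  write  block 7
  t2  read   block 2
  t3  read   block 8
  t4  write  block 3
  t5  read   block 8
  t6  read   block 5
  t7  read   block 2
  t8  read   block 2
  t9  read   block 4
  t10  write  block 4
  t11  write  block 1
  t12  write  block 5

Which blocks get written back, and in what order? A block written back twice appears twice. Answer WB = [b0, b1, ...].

WB = [7, 4]

  0 | R B2 → L2 miss [-]
  1 | W B7 → L1 miss [D]
  2 | R B2 → L2 hit [-]
  3 | R B8 → L2 miss [-]
  4 | W B3 → L0 miss [D]
  5 | R B8 → L2 hit [-]
  6 | R B5 → L2 miss [-]
  7 | R B2 → L2 miss [-]
  8 | R B2 → L2 hit [-]
  9 | R B4 → L1 miss wb→B7 [-]
  10 | W B4 → L1 hit [D]
  11 | W B1 → L1 miss wb→B4 [D]
  12 | W B5 → L2 miss [D]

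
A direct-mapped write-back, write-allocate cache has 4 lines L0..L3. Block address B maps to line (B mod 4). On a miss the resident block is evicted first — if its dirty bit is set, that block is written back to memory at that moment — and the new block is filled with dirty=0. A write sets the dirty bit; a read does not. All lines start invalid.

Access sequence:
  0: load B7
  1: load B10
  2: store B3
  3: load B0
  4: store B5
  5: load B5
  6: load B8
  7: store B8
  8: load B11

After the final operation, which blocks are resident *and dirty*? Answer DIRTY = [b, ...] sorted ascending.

  0 | R B7 → L3 miss [-]
  1 | R B10 → L2 miss [-]
  2 | W B3 → L3 miss [D]
  3 | R B0 → L0 miss [-]
  4 | W B5 → L1 miss [D]
  5 | R B5 → L1 hit [D]
  6 | R B8 → L0 miss [-]
  7 | W B8 → L0 hit [D]
  8 | R B11 → L3 miss wb→B3 [-]

DIRTY = [5, 8]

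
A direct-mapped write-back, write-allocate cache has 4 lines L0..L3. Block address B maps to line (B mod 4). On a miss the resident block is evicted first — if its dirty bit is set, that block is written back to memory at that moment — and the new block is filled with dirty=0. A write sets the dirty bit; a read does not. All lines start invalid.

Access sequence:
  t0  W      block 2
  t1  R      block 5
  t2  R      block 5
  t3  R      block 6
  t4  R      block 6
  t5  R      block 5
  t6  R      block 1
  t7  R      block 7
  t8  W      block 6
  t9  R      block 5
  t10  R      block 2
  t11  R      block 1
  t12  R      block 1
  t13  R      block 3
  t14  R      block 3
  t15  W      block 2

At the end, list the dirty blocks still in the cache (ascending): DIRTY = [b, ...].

DIRTY = [2]

0: W B2 -> L2 miss  d=D]
1: R B5 -> L1 miss  d=-]
2: R B5 -> L1 hit  d=-]
3: R B6 -> L2 miss wb->B2  d=-]
4: R B6 -> L2 hit  d=-]
5: R B5 -> L1 hit  d=-]
6: R B1 -> L1 miss  d=-]
7: R B7 -> L3 miss  d=-]
8: W B6 -> L2 hit  d=D]
9: R B5 -> L1 miss  d=-]
10: R B2 -> L2 miss wb->B6  d=-]
11: R B1 -> L1 miss  d=-]
12: R B1 -> L1 hit  d=-]
13: R B3 -> L3 miss  d=-]
14: R B3 -> L3 hit  d=-]
15: W B2 -> L2 hit  d=D]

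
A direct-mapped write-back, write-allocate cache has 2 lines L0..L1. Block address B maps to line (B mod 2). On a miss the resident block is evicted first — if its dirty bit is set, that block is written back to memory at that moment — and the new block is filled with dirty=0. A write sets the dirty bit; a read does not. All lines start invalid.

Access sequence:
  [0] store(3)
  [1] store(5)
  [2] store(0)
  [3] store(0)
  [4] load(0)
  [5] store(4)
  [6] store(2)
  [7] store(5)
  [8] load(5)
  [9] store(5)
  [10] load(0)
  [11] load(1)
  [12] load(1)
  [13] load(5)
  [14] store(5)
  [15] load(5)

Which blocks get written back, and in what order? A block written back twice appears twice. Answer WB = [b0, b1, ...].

0: W B3 -> L1 miss  d=D]
1: W B5 -> L1 miss wb->B3  d=D]
2: W B0 -> L0 miss  d=D]
3: W B0 -> L0 hit  d=D]
4: R B0 -> L0 hit  d=D]
5: W B4 -> L0 miss wb->B0  d=D]
6: W B2 -> L0 miss wb->B4  d=D]
7: W B5 -> L1 hit  d=D]
8: R B5 -> L1 hit  d=D]
9: W B5 -> L1 hit  d=D]
10: R B0 -> L0 miss wb->B2  d=-]
11: R B1 -> L1 miss wb->B5  d=-]
12: R B1 -> L1 hit  d=-]
13: R B5 -> L1 miss  d=-]
14: W B5 -> L1 hit  d=D]
15: R B5 -> L1 hit  d=D]

WB = [3, 0, 4, 2, 5]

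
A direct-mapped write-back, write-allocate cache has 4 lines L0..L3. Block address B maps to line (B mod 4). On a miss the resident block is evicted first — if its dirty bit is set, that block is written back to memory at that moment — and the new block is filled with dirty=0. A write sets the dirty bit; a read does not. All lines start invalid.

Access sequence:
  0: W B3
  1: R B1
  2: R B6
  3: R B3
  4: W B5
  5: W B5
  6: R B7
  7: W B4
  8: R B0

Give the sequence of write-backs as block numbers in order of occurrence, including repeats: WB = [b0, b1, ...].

0: W B3 -> L3 miss  d=D]
1: R B1 -> L1 miss  d=-]
2: R B6 -> L2 miss  d=-]
3: R B3 -> L3 hit  d=D]
4: W B5 -> L1 miss  d=D]
5: W B5 -> L1 hit  d=D]
6: R B7 -> L3 miss wb->B3  d=-]
7: W B4 -> L0 miss  d=D]
8: R B0 -> L0 miss wb->B4  d=-]

WB = [3, 4]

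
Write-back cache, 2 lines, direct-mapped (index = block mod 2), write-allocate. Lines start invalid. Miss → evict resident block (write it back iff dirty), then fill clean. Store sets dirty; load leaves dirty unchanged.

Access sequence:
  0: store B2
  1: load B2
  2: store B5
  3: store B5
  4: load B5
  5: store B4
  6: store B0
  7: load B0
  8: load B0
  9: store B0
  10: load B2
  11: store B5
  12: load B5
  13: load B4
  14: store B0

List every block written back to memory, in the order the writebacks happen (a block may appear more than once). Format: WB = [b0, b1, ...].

WB = [2, 4, 0]

0: W B2 → L0 miss [D]
1: R B2 → L0 hit [D]
2: W B5 → L1 miss [D]
3: W B5 → L1 hit [D]
4: R B5 → L1 hit [D]
5: W B4 → L0 miss wb→B2 [D]
6: W B0 → L0 miss wb→B4 [D]
7: R B0 → L0 hit [D]
8: R B0 → L0 hit [D]
9: W B0 → L0 hit [D]
10: R B2 → L0 miss wb→B0 [-]
11: W B5 → L1 hit [D]
12: R B5 → L1 hit [D]
13: R B4 → L0 miss [-]
14: W B0 → L0 miss [D]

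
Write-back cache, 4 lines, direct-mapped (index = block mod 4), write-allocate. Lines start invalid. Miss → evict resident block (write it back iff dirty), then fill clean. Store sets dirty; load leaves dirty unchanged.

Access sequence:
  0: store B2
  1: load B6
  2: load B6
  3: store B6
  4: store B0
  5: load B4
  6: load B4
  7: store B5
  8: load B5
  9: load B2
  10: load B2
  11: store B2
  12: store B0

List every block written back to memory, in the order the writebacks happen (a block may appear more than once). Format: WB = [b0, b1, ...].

WB = [2, 0, 6]

0: W B2 → L2 miss [D]
1: R B6 → L2 miss wb→B2 [-]
2: R B6 → L2 hit [-]
3: W B6 → L2 hit [D]
4: W B0 → L0 miss [D]
5: R B4 → L0 miss wb→B0 [-]
6: R B4 → L0 hit [-]
7: W B5 → L1 miss [D]
8: R B5 → L1 hit [D]
9: R B2 → L2 miss wb→B6 [-]
10: R B2 → L2 hit [-]
11: W B2 → L2 hit [D]
12: W B0 → L0 miss [D]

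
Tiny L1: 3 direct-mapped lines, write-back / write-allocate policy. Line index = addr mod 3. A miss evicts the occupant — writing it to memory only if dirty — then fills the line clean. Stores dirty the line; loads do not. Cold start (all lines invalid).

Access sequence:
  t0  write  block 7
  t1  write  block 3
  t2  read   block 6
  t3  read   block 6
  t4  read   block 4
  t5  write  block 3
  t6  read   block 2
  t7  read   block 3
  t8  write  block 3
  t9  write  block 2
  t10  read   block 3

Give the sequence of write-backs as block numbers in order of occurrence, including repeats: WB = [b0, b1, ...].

  0 | W B7 → L1 miss [D]
  1 | W B3 → L0 miss [D]
  2 | R B6 → L0 miss wb→B3 [-]
  3 | R B6 → L0 hit [-]
  4 | R B4 → L1 miss wb→B7 [-]
  5 | W B3 → L0 miss [D]
  6 | R B2 → L2 miss [-]
  7 | R B3 → L0 hit [D]
  8 | W B3 → L0 hit [D]
  9 | W B2 → L2 hit [D]
  10 | R B3 → L0 hit [D]

WB = [3, 7]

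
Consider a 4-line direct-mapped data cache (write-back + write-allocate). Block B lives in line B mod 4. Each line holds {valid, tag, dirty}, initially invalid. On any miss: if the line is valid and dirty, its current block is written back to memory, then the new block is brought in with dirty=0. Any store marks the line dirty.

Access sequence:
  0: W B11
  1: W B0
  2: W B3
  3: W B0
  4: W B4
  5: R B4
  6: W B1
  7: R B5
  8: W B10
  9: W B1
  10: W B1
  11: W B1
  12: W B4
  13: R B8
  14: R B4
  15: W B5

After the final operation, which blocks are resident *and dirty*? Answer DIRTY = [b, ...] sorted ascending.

0: W B11 → L3 miss [D]
1: W B0 → L0 miss [D]
2: W B3 → L3 miss wb→B11 [D]
3: W B0 → L0 hit [D]
4: W B4 → L0 miss wb→B0 [D]
5: R B4 → L0 hit [D]
6: W B1 → L1 miss [D]
7: R B5 → L1 miss wb→B1 [-]
8: W B10 → L2 miss [D]
9: W B1 → L1 miss [D]
10: W B1 → L1 hit [D]
11: W B1 → L1 hit [D]
12: W B4 → L0 hit [D]
13: R B8 → L0 miss wb→B4 [-]
14: R B4 → L0 miss [-]
15: W B5 → L1 miss wb→B1 [D]

DIRTY = [3, 5, 10]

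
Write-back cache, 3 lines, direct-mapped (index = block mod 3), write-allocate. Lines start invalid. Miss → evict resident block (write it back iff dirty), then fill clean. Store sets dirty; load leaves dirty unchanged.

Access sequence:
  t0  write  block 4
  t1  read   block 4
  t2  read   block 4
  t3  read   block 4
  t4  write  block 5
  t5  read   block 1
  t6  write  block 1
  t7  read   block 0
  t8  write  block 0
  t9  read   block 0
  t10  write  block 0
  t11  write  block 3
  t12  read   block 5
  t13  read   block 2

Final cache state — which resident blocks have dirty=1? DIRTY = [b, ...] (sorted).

DIRTY = [1, 3]

  0 | W B4 → L1 miss [D]
  1 | R B4 → L1 hit [D]
  2 | R B4 → L1 hit [D]
  3 | R B4 → L1 hit [D]
  4 | W B5 → L2 miss [D]
  5 | R B1 → L1 miss wb→B4 [-]
  6 | W B1 → L1 hit [D]
  7 | R B0 → L0 miss [-]
  8 | W B0 → L0 hit [D]
  9 | R B0 → L0 hit [D]
  10 | W B0 → L0 hit [D]
  11 | W B3 → L0 miss wb→B0 [D]
  12 | R B5 → L2 hit [D]
  13 | R B2 → L2 miss wb→B5 [-]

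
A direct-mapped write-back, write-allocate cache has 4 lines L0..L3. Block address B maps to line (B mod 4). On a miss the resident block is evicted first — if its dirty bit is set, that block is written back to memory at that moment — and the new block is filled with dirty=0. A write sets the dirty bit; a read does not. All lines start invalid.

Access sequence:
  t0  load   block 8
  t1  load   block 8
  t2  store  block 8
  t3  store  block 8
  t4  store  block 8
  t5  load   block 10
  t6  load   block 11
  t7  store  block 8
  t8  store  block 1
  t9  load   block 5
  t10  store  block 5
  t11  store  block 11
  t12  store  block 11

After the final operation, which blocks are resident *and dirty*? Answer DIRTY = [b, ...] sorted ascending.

DIRTY = [5, 8, 11]

0: R B8 -> L0 miss  d=-]
1: R B8 -> L0 hit  d=-]
2: W B8 -> L0 hit  d=D]
3: W B8 -> L0 hit  d=D]
4: W B8 -> L0 hit  d=D]
5: R B10 -> L2 miss  d=-]
6: R B11 -> L3 miss  d=-]
7: W B8 -> L0 hit  d=D]
8: W B1 -> L1 miss  d=D]
9: R B5 -> L1 miss wb->B1  d=-]
10: W B5 -> L1 hit  d=D]
11: W B11 -> L3 hit  d=D]
12: W B11 -> L3 hit  d=D]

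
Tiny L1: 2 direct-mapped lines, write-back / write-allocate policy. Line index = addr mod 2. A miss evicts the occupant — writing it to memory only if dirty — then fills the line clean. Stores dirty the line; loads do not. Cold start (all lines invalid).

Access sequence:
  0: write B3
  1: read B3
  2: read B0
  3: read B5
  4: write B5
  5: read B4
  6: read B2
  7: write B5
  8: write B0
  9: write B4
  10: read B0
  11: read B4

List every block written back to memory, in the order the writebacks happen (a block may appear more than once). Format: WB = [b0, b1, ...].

WB = [3, 0, 4]

  0 | W B3 → L1 miss [D]
  1 | R B3 → L1 hit [D]
  2 | R B0 → L0 miss [-]
  3 | R B5 → L1 miss wb→B3 [-]
  4 | W B5 → L1 hit [D]
  5 | R B4 → L0 miss [-]
  6 | R B2 → L0 miss [-]
  7 | W B5 → L1 hit [D]
  8 | W B0 → L0 miss [D]
  9 | W B4 → L0 miss wb→B0 [D]
  10 | R B0 → L0 miss wb→B4 [-]
  11 | R B4 → L0 miss [-]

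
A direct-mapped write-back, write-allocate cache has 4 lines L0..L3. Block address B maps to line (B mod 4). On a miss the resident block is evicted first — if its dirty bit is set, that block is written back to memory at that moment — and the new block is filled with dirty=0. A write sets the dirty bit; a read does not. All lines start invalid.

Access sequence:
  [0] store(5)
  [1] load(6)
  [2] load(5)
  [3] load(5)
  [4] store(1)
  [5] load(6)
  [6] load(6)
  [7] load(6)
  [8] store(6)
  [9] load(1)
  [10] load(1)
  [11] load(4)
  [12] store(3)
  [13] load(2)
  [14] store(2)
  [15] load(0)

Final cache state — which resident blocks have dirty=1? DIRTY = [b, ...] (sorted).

0: W B5 -> L1 miss  d=D]
1: R B6 -> L2 miss  d=-]
2: R B5 -> L1 hit  d=D]
3: R B5 -> L1 hit  d=D]
4: W B1 -> L1 miss wb->B5  d=D]
5: R B6 -> L2 hit  d=-]
6: R B6 -> L2 hit  d=-]
7: R B6 -> L2 hit  d=-]
8: W B6 -> L2 hit  d=D]
9: R B1 -> L1 hit  d=D]
10: R B1 -> L1 hit  d=D]
11: R B4 -> L0 miss  d=-]
12: W B3 -> L3 miss  d=D]
13: R B2 -> L2 miss wb->B6  d=-]
14: W B2 -> L2 hit  d=D]
15: R B0 -> L0 miss  d=-]

DIRTY = [1, 2, 3]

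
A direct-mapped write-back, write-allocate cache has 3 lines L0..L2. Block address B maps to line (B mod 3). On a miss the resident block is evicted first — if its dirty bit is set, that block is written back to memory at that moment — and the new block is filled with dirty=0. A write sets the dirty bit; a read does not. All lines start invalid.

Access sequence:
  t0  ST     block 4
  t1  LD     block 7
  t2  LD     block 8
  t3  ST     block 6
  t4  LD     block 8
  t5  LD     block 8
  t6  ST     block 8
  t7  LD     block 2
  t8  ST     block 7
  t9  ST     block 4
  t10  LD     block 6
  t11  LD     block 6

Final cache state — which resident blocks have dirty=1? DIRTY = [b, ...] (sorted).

DIRTY = [4, 6]

0: W B4 -> L1 miss  d=D]
1: R B7 -> L1 miss wb->B4  d=-]
2: R B8 -> L2 miss  d=-]
3: W B6 -> L0 miss  d=D]
4: R B8 -> L2 hit  d=-]
5: R B8 -> L2 hit  d=-]
6: W B8 -> L2 hit  d=D]
7: R B2 -> L2 miss wb->B8  d=-]
8: W B7 -> L1 hit  d=D]
9: W B4 -> L1 miss wb->B7  d=D]
10: R B6 -> L0 hit  d=D]
11: R B6 -> L0 hit  d=D]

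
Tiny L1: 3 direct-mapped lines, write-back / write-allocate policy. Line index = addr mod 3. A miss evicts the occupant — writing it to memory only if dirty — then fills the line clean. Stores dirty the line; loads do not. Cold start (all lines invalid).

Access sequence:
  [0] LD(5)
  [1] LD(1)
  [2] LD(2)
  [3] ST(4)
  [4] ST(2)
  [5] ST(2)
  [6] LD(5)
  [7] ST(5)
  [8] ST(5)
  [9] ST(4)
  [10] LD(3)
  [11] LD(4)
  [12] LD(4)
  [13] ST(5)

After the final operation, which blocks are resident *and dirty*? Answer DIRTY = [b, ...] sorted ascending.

DIRTY = [4, 5]

0: R B5 -> L2 miss  d=-]
1: R B1 -> L1 miss  d=-]
2: R B2 -> L2 miss  d=-]
3: W B4 -> L1 miss  d=D]
4: W B2 -> L2 hit  d=D]
5: W B2 -> L2 hit  d=D]
6: R B5 -> L2 miss wb->B2  d=-]
7: W B5 -> L2 hit  d=D]
8: W B5 -> L2 hit  d=D]
9: W B4 -> L1 hit  d=D]
10: R B3 -> L0 miss  d=-]
11: R B4 -> L1 hit  d=D]
12: R B4 -> L1 hit  d=D]
13: W B5 -> L2 hit  d=D]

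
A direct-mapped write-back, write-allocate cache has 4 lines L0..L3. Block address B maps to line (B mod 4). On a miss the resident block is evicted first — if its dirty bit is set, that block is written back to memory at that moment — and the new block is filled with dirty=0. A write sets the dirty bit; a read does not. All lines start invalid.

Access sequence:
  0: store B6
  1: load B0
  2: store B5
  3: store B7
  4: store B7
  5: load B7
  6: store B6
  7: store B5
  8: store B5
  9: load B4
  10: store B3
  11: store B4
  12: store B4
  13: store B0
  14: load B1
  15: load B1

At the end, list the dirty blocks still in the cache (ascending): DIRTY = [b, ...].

0: W B6 → L2 miss [D]
1: R B0 → L0 miss [-]
2: W B5 → L1 miss [D]
3: W B7 → L3 miss [D]
4: W B7 → L3 hit [D]
5: R B7 → L3 hit [D]
6: W B6 → L2 hit [D]
7: W B5 → L1 hit [D]
8: W B5 → L1 hit [D]
9: R B4 → L0 miss [-]
10: W B3 → L3 miss wb→B7 [D]
11: W B4 → L0 hit [D]
12: W B4 → L0 hit [D]
13: W B0 → L0 miss wb→B4 [D]
14: R B1 → L1 miss wb→B5 [-]
15: R B1 → L1 hit [-]

DIRTY = [0, 3, 6]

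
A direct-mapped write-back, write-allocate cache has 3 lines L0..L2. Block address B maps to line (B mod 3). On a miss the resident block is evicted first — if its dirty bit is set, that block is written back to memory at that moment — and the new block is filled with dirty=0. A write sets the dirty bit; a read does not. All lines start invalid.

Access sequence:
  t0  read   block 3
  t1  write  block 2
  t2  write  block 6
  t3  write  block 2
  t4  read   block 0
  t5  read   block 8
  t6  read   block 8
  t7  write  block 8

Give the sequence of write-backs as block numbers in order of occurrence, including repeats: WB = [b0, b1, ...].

0: R B3 → L0 miss [-]
1: W B2 → L2 miss [D]
2: W B6 → L0 miss [D]
3: W B2 → L2 hit [D]
4: R B0 → L0 miss wb→B6 [-]
5: R B8 → L2 miss wb→B2 [-]
6: R B8 → L2 hit [-]
7: W B8 → L2 hit [D]

WB = [6, 2]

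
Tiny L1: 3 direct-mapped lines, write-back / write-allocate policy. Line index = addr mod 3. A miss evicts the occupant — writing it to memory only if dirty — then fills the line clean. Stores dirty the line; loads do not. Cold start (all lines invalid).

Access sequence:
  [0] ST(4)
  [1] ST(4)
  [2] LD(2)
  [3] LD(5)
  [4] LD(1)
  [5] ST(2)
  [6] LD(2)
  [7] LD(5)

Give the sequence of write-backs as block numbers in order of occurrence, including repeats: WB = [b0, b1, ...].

  0 | W B4 → L1 miss [D]
  1 | W B4 → L1 hit [D]
  2 | R B2 → L2 miss [-]
  3 | R B5 → L2 miss [-]
  4 | R B1 → L1 miss wb→B4 [-]
  5 | W B2 → L2 miss [D]
  6 | R B2 → L2 hit [D]
  7 | R B5 → L2 miss wb→B2 [-]

WB = [4, 2]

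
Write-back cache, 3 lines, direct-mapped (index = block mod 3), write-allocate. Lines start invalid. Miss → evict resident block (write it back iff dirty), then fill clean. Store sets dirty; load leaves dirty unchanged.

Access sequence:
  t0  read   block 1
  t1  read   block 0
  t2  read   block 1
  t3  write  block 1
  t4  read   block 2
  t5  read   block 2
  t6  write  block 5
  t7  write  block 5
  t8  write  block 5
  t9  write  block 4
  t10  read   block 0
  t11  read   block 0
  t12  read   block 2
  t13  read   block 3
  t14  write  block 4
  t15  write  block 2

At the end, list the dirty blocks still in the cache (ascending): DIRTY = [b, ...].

DIRTY = [2, 4]

  0 | R B1 → L1 miss [-]
  1 | R B0 → L0 miss [-]
  2 | R B1 → L1 hit [-]
  3 | W B1 → L1 hit [D]
  4 | R B2 → L2 miss [-]
  5 | R B2 → L2 hit [-]
  6 | W B5 → L2 miss [D]
  7 | W B5 → L2 hit [D]
  8 | W B5 → L2 hit [D]
  9 | W B4 → L1 miss wb→B1 [D]
  10 | R B0 → L0 hit [-]
  11 | R B0 → L0 hit [-]
  12 | R B2 → L2 miss wb→B5 [-]
  13 | R B3 → L0 miss [-]
  14 | W B4 → L1 hit [D]
  15 | W B2 → L2 hit [D]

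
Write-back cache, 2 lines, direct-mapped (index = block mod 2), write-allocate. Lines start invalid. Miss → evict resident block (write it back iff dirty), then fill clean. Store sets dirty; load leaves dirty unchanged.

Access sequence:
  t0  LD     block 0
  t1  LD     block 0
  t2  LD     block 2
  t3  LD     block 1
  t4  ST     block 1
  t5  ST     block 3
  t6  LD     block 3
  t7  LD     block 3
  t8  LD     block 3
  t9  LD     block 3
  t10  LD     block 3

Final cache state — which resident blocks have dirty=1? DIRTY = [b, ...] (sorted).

DIRTY = [3]

0: R B0 -> L0 miss  d=-]
1: R B0 -> L0 hit  d=-]
2: R B2 -> L0 miss  d=-]
3: R B1 -> L1 miss  d=-]
4: W B1 -> L1 hit  d=D]
5: W B3 -> L1 miss wb->B1  d=D]
6: R B3 -> L1 hit  d=D]
7: R B3 -> L1 hit  d=D]
8: R B3 -> L1 hit  d=D]
9: R B3 -> L1 hit  d=D]
10: R B3 -> L1 hit  d=D]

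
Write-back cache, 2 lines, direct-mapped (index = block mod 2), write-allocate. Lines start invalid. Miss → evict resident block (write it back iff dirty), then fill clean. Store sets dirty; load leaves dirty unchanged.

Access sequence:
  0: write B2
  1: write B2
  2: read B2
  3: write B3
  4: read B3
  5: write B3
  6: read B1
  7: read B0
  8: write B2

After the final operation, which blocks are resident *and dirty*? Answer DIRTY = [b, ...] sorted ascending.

0: W B2 -> L0 miss  d=D]
1: W B2 -> L0 hit  d=D]
2: R B2 -> L0 hit  d=D]
3: W B3 -> L1 miss  d=D]
4: R B3 -> L1 hit  d=D]
5: W B3 -> L1 hit  d=D]
6: R B1 -> L1 miss wb->B3  d=-]
7: R B0 -> L0 miss wb->B2  d=-]
8: W B2 -> L0 miss  d=D]

DIRTY = [2]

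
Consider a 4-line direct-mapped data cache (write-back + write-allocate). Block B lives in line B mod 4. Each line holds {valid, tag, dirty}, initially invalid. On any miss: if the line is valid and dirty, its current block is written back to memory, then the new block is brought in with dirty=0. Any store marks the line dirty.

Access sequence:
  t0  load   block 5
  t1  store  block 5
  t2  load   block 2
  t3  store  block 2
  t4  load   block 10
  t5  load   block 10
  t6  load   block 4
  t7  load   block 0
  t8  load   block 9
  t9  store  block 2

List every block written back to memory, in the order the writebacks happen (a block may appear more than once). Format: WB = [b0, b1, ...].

0: R B5 → L1 miss [-]
1: W B5 → L1 hit [D]
2: R B2 → L2 miss [-]
3: W B2 → L2 hit [D]
4: R B10 → L2 miss wb→B2 [-]
5: R B10 → L2 hit [-]
6: R B4 → L0 miss [-]
7: R B0 → L0 miss [-]
8: R B9 → L1 miss wb→B5 [-]
9: W B2 → L2 miss [D]

WB = [2, 5]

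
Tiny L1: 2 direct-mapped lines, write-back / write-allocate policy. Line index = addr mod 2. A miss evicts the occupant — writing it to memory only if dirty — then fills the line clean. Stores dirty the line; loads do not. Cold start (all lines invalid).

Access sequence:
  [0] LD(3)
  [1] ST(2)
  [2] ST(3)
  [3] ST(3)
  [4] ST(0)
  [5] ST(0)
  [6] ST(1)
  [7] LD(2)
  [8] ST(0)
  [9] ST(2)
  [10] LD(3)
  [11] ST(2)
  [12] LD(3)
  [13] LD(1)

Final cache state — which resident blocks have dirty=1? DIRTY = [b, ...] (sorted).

0: R B3 → L1 miss [-]
1: W B2 → L0 miss [D]
2: W B3 → L1 hit [D]
3: W B3 → L1 hit [D]
4: W B0 → L0 miss wb→B2 [D]
5: W B0 → L0 hit [D]
6: W B1 → L1 miss wb→B3 [D]
7: R B2 → L0 miss wb→B0 [-]
8: W B0 → L0 miss [D]
9: W B2 → L0 miss wb→B0 [D]
10: R B3 → L1 miss wb→B1 [-]
11: W B2 → L0 hit [D]
12: R B3 → L1 hit [-]
13: R B1 → L1 miss [-]

DIRTY = [2]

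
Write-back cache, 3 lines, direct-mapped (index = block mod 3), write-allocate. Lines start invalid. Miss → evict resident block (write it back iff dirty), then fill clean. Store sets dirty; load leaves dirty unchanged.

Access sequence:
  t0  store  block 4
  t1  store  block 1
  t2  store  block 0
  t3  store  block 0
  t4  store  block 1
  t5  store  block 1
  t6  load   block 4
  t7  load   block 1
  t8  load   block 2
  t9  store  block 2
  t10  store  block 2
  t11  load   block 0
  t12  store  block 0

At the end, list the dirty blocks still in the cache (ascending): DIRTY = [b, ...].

0: W B4 -> L1 miss  d=D]
1: W B1 -> L1 miss wb->B4  d=D]
2: W B0 -> L0 miss  d=D]
3: W B0 -> L0 hit  d=D]
4: W B1 -> L1 hit  d=D]
5: W B1 -> L1 hit  d=D]
6: R B4 -> L1 miss wb->B1  d=-]
7: R B1 -> L1 miss  d=-]
8: R B2 -> L2 miss  d=-]
9: W B2 -> L2 hit  d=D]
10: W B2 -> L2 hit  d=D]
11: R B0 -> L0 hit  d=D]
12: W B0 -> L0 hit  d=D]

DIRTY = [0, 2]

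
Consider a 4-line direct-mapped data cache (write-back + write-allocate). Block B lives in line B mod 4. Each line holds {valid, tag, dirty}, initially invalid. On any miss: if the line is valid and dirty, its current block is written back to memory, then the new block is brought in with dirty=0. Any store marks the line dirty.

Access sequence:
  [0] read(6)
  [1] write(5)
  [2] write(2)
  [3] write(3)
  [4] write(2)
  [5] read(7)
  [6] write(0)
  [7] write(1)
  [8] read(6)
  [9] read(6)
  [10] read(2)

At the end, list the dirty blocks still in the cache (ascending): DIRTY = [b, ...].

  0 | R B6 → L2 miss [-]
  1 | W B5 → L1 miss [D]
  2 | W B2 → L2 miss [D]
  3 | W B3 → L3 miss [D]
  4 | W B2 → L2 hit [D]
  5 | R B7 → L3 miss wb→B3 [-]
  6 | W B0 → L0 miss [D]
  7 | W B1 → L1 miss wb→B5 [D]
  8 | R B6 → L2 miss wb→B2 [-]
  9 | R B6 → L2 hit [-]
  10 | R B2 → L2 miss [-]

DIRTY = [0, 1]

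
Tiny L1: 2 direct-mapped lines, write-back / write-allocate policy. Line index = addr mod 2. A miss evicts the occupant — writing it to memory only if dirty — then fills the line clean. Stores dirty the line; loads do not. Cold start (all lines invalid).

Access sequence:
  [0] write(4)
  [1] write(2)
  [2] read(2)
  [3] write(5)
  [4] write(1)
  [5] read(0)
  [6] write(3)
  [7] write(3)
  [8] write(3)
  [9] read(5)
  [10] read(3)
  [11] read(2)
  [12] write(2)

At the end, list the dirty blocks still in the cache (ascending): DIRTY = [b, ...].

DIRTY = [2]

0: W B4 -> L0 miss  d=D]
1: W B2 -> L0 miss wb->B4  d=D]
2: R B2 -> L0 hit  d=D]
3: W B5 -> L1 miss  d=D]
4: W B1 -> L1 miss wb->B5  d=D]
5: R B0 -> L0 miss wb->B2  d=-]
6: W B3 -> L1 miss wb->B1  d=D]
7: W B3 -> L1 hit  d=D]
8: W B3 -> L1 hit  d=D]
9: R B5 -> L1 miss wb->B3  d=-]
10: R B3 -> L1 miss  d=-]
11: R B2 -> L0 miss  d=-]
12: W B2 -> L0 hit  d=D]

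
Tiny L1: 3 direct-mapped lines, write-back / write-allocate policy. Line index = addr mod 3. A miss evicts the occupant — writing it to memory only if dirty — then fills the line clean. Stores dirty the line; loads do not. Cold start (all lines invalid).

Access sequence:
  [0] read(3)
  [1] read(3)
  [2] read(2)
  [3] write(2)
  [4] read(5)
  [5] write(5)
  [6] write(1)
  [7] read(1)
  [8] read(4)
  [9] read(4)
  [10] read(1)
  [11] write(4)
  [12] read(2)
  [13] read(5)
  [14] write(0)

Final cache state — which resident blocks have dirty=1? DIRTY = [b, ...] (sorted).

0: R B3 → L0 miss [-]
1: R B3 → L0 hit [-]
2: R B2 → L2 miss [-]
3: W B2 → L2 hit [D]
4: R B5 → L2 miss wb→B2 [-]
5: W B5 → L2 hit [D]
6: W B1 → L1 miss [D]
7: R B1 → L1 hit [D]
8: R B4 → L1 miss wb→B1 [-]
9: R B4 → L1 hit [-]
10: R B1 → L1 miss [-]
11: W B4 → L1 miss [D]
12: R B2 → L2 miss wb→B5 [-]
13: R B5 → L2 miss [-]
14: W B0 → L0 miss [D]

DIRTY = [0, 4]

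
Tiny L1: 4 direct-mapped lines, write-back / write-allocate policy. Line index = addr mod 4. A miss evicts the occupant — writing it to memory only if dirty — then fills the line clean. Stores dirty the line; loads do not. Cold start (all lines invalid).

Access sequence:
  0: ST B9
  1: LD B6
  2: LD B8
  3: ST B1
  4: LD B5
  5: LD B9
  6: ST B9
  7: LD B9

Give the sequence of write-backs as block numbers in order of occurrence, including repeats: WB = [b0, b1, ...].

WB = [9, 1]

0: W B9 → L1 miss [D]
1: R B6 → L2 miss [-]
2: R B8 → L0 miss [-]
3: W B1 → L1 miss wb→B9 [D]
4: R B5 → L1 miss wb→B1 [-]
5: R B9 → L1 miss [-]
6: W B9 → L1 hit [D]
7: R B9 → L1 hit [D]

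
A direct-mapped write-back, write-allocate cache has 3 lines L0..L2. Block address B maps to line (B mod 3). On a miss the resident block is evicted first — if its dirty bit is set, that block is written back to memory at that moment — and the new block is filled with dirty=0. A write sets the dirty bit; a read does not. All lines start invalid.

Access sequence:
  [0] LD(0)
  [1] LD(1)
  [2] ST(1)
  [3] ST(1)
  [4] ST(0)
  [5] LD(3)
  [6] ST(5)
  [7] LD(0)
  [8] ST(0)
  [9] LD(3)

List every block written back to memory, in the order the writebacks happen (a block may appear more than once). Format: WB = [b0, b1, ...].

0: R B0 -> L0 miss  d=-]
1: R B1 -> L1 miss  d=-]
2: W B1 -> L1 hit  d=D]
3: W B1 -> L1 hit  d=D]
4: W B0 -> L0 hit  d=D]
5: R B3 -> L0 miss wb->B0  d=-]
6: W B5 -> L2 miss  d=D]
7: R B0 -> L0 miss  d=-]
8: W B0 -> L0 hit  d=D]
9: R B3 -> L0 miss wb->B0  d=-]

WB = [0, 0]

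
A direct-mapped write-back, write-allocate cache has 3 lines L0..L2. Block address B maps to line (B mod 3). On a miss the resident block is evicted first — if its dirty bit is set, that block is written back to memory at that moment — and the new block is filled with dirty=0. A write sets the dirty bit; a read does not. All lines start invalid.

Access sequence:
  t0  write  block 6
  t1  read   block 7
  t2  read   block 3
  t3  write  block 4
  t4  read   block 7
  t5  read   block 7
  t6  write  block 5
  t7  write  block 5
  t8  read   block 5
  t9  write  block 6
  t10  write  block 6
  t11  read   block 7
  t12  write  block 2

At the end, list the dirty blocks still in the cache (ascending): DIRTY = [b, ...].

DIRTY = [2, 6]

0: W B6 → L0 miss [D]
1: R B7 → L1 miss [-]
2: R B3 → L0 miss wb→B6 [-]
3: W B4 → L1 miss [D]
4: R B7 → L1 miss wb→B4 [-]
5: R B7 → L1 hit [-]
6: W B5 → L2 miss [D]
7: W B5 → L2 hit [D]
8: R B5 → L2 hit [D]
9: W B6 → L0 miss [D]
10: W B6 → L0 hit [D]
11: R B7 → L1 hit [-]
12: W B2 → L2 miss wb→B5 [D]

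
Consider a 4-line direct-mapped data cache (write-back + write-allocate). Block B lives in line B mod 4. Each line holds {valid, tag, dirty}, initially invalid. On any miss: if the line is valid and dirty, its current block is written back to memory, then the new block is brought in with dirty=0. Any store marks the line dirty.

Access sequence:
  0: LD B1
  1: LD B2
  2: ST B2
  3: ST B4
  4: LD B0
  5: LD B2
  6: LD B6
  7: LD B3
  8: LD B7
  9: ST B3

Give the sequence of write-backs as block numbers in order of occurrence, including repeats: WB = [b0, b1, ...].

0: R B1 → L1 miss [-]
1: R B2 → L2 miss [-]
2: W B2 → L2 hit [D]
3: W B4 → L0 miss [D]
4: R B0 → L0 miss wb→B4 [-]
5: R B2 → L2 hit [D]
6: R B6 → L2 miss wb→B2 [-]
7: R B3 → L3 miss [-]
8: R B7 → L3 miss [-]
9: W B3 → L3 miss [D]

WB = [4, 2]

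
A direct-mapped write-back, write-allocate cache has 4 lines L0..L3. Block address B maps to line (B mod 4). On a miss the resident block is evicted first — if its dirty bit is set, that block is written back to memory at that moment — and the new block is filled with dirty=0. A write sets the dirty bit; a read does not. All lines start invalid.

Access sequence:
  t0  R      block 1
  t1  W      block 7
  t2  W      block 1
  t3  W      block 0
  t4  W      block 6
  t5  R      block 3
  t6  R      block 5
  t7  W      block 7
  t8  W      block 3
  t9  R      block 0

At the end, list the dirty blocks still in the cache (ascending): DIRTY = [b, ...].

DIRTY = [0, 3, 6]

  0 | R B1 → L1 miss [-]
  1 | W B7 → L3 miss [D]
  2 | W B1 → L1 hit [D]
  3 | W B0 → L0 miss [D]
  4 | W B6 → L2 miss [D]
  5 | R B3 → L3 miss wb→B7 [-]
  6 | R B5 → L1 miss wb→B1 [-]
  7 | W B7 → L3 miss [D]
  8 | W B3 → L3 miss wb→B7 [D]
  9 | R B0 → L0 hit [D]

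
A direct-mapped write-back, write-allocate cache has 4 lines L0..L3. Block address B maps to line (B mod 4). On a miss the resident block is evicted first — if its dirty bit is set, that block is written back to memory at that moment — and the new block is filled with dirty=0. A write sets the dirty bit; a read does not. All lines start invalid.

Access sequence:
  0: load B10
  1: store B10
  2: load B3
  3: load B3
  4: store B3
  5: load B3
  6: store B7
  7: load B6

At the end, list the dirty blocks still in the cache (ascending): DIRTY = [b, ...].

DIRTY = [7]

0: R B10 → L2 miss [-]
1: W B10 → L2 hit [D]
2: R B3 → L3 miss [-]
3: R B3 → L3 hit [-]
4: W B3 → L3 hit [D]
5: R B3 → L3 hit [D]
6: W B7 → L3 miss wb→B3 [D]
7: R B6 → L2 miss wb→B10 [-]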